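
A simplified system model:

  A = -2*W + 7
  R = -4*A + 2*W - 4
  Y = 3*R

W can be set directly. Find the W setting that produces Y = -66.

W = 1

Substituting into the R equation gives R = 10*W - 32.
Y becomes 30*W - 96.
Solve 30*W - 96 = -66: W = (-66 + 96) / 30 = 1.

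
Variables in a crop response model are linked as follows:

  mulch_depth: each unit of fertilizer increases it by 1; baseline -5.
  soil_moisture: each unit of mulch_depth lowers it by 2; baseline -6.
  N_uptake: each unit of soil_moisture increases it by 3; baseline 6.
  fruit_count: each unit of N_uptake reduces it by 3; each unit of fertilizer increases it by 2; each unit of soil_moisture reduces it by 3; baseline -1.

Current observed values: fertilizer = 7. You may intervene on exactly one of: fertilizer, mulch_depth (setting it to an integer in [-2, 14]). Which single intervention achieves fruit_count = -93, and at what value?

set fertilizer = -1

Intervening on fertilizer: with other inputs at their observed values, fruit_count = 26*fertilizer - 67. Solving for -93 gives fertilizer = -1, within [-2, 14].
Intervening on mulch_depth: fruit_count = 24*mulch_depth + 67. Reaching -93 requires mulch_depth = -20/3, not an integer.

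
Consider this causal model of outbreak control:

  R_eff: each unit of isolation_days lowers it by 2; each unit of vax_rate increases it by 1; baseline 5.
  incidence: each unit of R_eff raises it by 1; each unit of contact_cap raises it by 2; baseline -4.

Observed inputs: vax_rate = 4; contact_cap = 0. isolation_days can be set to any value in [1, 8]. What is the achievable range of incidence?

-11 to 3

Substituting into the R_eff equation gives R_eff = -2*isolation_days + 9.
Substituting into the incidence equation gives incidence = -2*isolation_days + 5.
Linear in isolation_days, so extremes are at the endpoints: isolation_days = 1 gives incidence = 3; isolation_days = 8 gives incidence = -11.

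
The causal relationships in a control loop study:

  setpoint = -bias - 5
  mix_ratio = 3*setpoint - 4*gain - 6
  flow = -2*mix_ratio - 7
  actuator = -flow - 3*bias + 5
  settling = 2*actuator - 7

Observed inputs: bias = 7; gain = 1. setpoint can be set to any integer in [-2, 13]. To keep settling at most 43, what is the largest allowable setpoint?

setpoint = 9

Intervening on setpoint fixes its value directly, overriding its dependence on bias.
Substituting into the mix_ratio equation gives mix_ratio = 3*setpoint - 10.
flow becomes -6*setpoint + 13.
Substituting into the actuator equation gives actuator = 6*setpoint - 29.
settling becomes 12*setpoint - 65.
Require 12*setpoint - 65 ≤ 43, so setpoint ≤ 9.
The largest integer in [-2, 13] satisfying this is 9.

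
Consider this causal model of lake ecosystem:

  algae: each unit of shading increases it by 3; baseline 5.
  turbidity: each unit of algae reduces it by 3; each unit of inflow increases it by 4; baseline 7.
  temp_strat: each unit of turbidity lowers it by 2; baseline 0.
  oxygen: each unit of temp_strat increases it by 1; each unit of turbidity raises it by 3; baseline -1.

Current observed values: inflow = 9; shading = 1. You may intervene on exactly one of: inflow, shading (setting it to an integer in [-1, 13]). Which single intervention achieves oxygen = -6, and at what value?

Intervening on inflow: with other inputs at their observed values, oxygen = 4*inflow - 18. Solving for -6 gives inflow = 3, within [-1, 13].
Intervening on shading: oxygen = -9*shading + 27. Reaching -6 requires shading = 11/3, not an integer.

set inflow = 3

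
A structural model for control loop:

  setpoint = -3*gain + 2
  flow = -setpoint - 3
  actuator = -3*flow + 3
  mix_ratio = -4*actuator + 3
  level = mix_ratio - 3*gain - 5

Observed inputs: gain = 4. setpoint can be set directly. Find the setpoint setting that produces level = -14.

setpoint = -4

Intervening on setpoint fixes its value directly, overriding its dependence on gain.
Substituting into the actuator equation gives actuator = 3*setpoint + 12.
Substituting into the mix_ratio equation gives mix_ratio = -12*setpoint - 45.
Substituting into the level equation gives level = -12*setpoint - 62.
Solve -12*setpoint - 62 = -14: setpoint = (-14 + 62) / -12 = -4.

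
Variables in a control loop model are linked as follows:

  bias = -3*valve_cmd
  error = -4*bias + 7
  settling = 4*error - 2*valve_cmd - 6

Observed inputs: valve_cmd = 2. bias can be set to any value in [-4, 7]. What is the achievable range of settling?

-94 to 82

Intervening on bias fixes its value directly, overriding its dependence on valve_cmd.
Substituting into the settling equation gives settling = -16*bias + 18.
Linear in bias, so extremes are at the endpoints: bias = -4 gives settling = 82; bias = 7 gives settling = -94.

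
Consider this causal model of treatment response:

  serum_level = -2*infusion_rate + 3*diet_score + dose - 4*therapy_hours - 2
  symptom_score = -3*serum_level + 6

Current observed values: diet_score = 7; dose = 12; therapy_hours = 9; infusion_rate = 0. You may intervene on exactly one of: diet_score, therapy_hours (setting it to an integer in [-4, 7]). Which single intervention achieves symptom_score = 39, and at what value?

Intervening on diet_score: with other inputs at their observed values, symptom_score = -9*diet_score + 84. Solving for 39 gives diet_score = 5, within [-4, 7].
Intervening on therapy_hours: symptom_score = 12*therapy_hours - 87. Reaching 39 requires therapy_hours = 21/2, not an integer.

set diet_score = 5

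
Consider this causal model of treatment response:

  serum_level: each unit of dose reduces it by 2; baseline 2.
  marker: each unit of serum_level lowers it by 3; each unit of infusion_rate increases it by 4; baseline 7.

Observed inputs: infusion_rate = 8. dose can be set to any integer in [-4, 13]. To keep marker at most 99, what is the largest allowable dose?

Substituting into the marker equation gives marker = 6*dose + 33.
Require 6*dose + 33 ≤ 99, so dose ≤ 11.
The largest integer in [-4, 13] satisfying this is 11.

dose = 11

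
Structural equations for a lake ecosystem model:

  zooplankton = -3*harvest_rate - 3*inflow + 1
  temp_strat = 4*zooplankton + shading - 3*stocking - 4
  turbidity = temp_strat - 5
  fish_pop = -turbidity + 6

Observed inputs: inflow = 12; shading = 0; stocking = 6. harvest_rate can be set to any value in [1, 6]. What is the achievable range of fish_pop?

Substituting into the zooplankton equation gives zooplankton = -3*harvest_rate - 35.
Substituting into the temp_strat equation gives temp_strat = -12*harvest_rate - 162.
turbidity becomes -12*harvest_rate - 167.
So fish_pop = 12*harvest_rate + 173.
Linear in harvest_rate, so extremes are at the endpoints: harvest_rate = 1 gives fish_pop = 185; harvest_rate = 6 gives fish_pop = 245.

185 to 245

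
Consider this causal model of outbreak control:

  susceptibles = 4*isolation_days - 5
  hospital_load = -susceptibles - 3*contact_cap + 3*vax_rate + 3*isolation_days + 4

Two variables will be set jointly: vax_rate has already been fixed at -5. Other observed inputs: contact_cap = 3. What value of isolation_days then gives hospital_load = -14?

isolation_days = -1

With vax_rate held at -5:
Substituting into the hospital_load equation gives hospital_load = -isolation_days - 15.
Solve -isolation_days - 15 = -14: isolation_days = (-14 + 15) / -1 = -1.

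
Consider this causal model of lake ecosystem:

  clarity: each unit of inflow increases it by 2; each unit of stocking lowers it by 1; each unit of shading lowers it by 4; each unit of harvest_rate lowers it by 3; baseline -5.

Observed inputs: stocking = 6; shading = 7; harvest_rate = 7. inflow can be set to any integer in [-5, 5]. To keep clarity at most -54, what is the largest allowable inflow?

Substituting into the clarity equation gives clarity = 2*inflow - 60.
Require 2*inflow - 60 ≤ -54, so inflow ≤ 3.
The largest integer in [-5, 5] satisfying this is 3.

inflow = 3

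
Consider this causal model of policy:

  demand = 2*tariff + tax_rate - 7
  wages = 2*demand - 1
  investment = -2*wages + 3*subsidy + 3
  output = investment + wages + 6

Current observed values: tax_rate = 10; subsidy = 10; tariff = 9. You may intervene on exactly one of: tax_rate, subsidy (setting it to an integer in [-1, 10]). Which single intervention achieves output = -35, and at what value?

set subsidy = -1

Intervening on tax_rate: output = -2*tax_rate + 18. Reaching -35 requires tax_rate = 53/2, not an integer.
Intervening on subsidy: with other inputs at their observed values, output = 3*subsidy - 32. Solving for -35 gives subsidy = -1, within [-1, 10].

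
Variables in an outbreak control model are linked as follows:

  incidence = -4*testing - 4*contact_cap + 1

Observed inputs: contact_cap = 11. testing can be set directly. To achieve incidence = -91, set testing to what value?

testing = 12

Substituting into the incidence equation gives incidence = -4*testing - 43.
Solve -4*testing - 43 = -91: testing = (-91 + 43) / -4 = 12.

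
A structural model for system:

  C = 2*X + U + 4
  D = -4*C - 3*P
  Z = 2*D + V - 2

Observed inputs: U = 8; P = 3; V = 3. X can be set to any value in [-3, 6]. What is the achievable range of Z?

Substituting into the C equation gives C = 2*X + 12.
So D = -8*X - 57.
Substituting into the Z equation gives Z = -16*X - 113.
Linear in X, so extremes are at the endpoints: X = -3 gives Z = -65; X = 6 gives Z = -209.

-209 to -65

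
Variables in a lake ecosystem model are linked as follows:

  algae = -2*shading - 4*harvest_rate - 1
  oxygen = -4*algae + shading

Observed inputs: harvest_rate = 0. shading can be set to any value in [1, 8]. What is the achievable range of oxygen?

Substituting into the algae equation gives algae = -2*shading - 1.
So oxygen = 9*shading + 4.
Linear in shading, so extremes are at the endpoints: shading = 1 gives oxygen = 13; shading = 8 gives oxygen = 76.

13 to 76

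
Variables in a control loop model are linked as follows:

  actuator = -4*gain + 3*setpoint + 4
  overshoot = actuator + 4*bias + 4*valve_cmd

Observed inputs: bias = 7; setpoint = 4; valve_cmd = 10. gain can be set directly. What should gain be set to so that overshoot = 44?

Substituting into the actuator equation gives actuator = -4*gain + 16.
So overshoot = -4*gain + 84.
Solve -4*gain + 84 = 44: gain = (44 - 84) / -4 = 10.

gain = 10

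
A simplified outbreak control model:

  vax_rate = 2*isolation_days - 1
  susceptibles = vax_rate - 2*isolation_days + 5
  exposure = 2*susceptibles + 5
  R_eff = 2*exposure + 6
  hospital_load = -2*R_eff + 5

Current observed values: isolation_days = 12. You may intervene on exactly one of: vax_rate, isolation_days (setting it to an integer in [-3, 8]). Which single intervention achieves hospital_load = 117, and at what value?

Intervening on vax_rate: with other inputs at their observed values, hospital_load = -8*vax_rate + 125. Solving for 117 gives vax_rate = 1, within [-3, 8].
Intervening on isolation_days: the paths from isolation_days to hospital_load cancel (net effect zero), leaving hospital_load = -59; 117 is unreachable this way.

set vax_rate = 1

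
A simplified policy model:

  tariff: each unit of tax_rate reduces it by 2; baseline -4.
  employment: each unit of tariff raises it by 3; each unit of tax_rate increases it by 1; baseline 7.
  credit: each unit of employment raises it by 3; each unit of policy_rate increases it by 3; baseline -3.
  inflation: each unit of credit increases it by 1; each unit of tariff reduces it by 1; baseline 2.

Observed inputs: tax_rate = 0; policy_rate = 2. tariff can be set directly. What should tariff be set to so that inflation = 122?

Intervening on tariff fixes its value directly, overriding its dependence on tax_rate.
Substituting into the employment equation gives employment = 3*tariff + 7.
Substituting into the credit equation gives credit = 9*tariff + 24.
Substituting into the inflation equation gives inflation = 8*tariff + 26.
Solve 8*tariff + 26 = 122: tariff = (122 - 26) / 8 = 12.

tariff = 12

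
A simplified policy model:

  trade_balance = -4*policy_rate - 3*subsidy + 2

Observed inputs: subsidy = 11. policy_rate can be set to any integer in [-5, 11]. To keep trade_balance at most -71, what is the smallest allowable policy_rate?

policy_rate = 10

Substituting into the trade_balance equation gives trade_balance = -4*policy_rate - 31.
Require -4*policy_rate - 31 ≤ -71, so policy_rate ≥ 10.
The smallest integer in [-5, 11] satisfying this is 10.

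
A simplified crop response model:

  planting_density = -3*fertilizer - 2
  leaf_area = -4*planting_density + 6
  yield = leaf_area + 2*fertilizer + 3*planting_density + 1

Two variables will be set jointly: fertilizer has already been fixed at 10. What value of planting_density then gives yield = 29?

planting_density = -2

With fertilizer held at 10:
Intervening on planting_density fixes its value directly, overriding its dependence on fertilizer.
Substituting into the yield equation gives yield = -planting_density + 27.
Solve -planting_density + 27 = 29: planting_density = (29 - 27) / -1 = -2.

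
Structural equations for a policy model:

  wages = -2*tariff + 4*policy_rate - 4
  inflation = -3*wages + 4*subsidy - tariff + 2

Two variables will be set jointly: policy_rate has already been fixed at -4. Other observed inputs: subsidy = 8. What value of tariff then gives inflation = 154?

tariff = 12

With policy_rate held at -4:
Substituting into the wages equation gives wages = -2*tariff - 20.
Substituting into the inflation equation gives inflation = 5*tariff + 94.
Solve 5*tariff + 94 = 154: tariff = (154 - 94) / 5 = 12.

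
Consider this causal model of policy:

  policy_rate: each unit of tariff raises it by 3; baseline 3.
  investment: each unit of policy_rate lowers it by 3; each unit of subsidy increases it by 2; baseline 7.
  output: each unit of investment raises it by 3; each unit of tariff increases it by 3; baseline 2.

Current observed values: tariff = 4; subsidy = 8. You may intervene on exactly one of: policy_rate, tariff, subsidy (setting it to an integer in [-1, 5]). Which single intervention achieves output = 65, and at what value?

Intervening on policy_rate: with other inputs at their observed values, output = -9*policy_rate + 83. Solving for 65 gives policy_rate = 2, within [-1, 5].
Intervening on tariff: output = -24*tariff + 44. Reaching 65 requires tariff = -7/8, not an integer.
Intervening on subsidy: output = 6*subsidy - 100. Reaching 65 requires subsidy = 55/2, not an integer.

set policy_rate = 2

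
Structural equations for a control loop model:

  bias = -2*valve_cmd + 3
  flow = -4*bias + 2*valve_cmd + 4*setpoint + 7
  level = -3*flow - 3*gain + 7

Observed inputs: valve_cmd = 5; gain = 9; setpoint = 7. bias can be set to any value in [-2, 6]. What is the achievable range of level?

Intervening on bias fixes its value directly, overriding its dependence on valve_cmd.
Substituting into the flow equation gives flow = -4*bias + 45.
So level = 12*bias - 155.
Linear in bias, so extremes are at the endpoints: bias = -2 gives level = -179; bias = 6 gives level = -83.

-179 to -83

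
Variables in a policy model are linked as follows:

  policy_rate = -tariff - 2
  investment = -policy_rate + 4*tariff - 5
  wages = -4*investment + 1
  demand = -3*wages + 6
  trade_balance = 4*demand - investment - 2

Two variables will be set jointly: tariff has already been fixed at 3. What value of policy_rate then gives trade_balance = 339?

With tariff held at 3:
Intervening on policy_rate fixes its value directly, overriding its dependence on tariff.
Substituting into the investment equation gives investment = -policy_rate + 7.
wages becomes 4*policy_rate - 27.
Substituting into the demand equation gives demand = -12*policy_rate + 87.
Substituting into the trade_balance equation gives trade_balance = -47*policy_rate + 339.
Solve -47*policy_rate + 339 = 339: policy_rate = (339 - 339) / -47 = 0.

policy_rate = 0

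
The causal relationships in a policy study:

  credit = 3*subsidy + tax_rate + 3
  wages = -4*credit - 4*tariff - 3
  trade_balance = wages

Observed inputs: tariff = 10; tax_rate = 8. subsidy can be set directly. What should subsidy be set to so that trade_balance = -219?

Substituting into the credit equation gives credit = 3*subsidy + 11.
wages becomes -12*subsidy - 87.
Substituting into the trade_balance equation gives trade_balance = -12*subsidy - 87.
Solve -12*subsidy - 87 = -219: subsidy = (-219 + 87) / -12 = 11.

subsidy = 11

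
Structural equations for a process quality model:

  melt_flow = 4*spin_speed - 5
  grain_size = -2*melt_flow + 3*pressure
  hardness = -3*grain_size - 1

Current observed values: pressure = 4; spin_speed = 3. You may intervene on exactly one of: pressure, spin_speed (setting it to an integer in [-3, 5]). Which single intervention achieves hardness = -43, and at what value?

set spin_speed = 1

Intervening on pressure: hardness = -9*pressure + 41. Reaching -43 requires pressure = 28/3, not an integer.
Intervening on spin_speed: with other inputs at their observed values, hardness = 24*spin_speed - 67. Solving for -43 gives spin_speed = 1, within [-3, 5].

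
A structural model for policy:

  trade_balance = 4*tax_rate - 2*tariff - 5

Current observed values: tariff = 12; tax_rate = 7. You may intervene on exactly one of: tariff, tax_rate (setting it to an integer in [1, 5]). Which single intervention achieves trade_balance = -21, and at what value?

set tax_rate = 2

Intervening on tariff: trade_balance = -2*tariff + 23. Reaching -21 requires tariff = 22, outside [1, 5].
Intervening on tax_rate: with other inputs at their observed values, trade_balance = 4*tax_rate - 29. Solving for -21 gives tax_rate = 2, within [1, 5].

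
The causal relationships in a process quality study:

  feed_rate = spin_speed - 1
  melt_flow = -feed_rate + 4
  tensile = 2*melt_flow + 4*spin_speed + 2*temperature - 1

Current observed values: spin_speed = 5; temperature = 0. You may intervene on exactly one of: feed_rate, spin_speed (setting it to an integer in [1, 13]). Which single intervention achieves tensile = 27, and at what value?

Intervening on feed_rate: tensile = -2*feed_rate + 27. Reaching 27 requires feed_rate = 0, outside [1, 13].
Intervening on spin_speed: with other inputs at their observed values, tensile = 2*spin_speed + 9. Solving for 27 gives spin_speed = 9, within [1, 13].

set spin_speed = 9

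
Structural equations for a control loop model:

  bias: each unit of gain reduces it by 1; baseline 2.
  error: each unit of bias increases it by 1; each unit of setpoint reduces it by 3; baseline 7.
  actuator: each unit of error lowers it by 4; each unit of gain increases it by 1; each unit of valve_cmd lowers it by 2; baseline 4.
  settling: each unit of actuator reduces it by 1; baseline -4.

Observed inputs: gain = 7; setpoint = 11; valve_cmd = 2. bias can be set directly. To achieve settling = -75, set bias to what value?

Intervening on bias fixes its value directly, overriding its dependence on gain.
Substituting into the error equation gives error = bias - 26.
Substituting into the actuator equation gives actuator = -4*bias + 111.
settling becomes 4*bias - 115.
Solve 4*bias - 115 = -75: bias = (-75 + 115) / 4 = 10.

bias = 10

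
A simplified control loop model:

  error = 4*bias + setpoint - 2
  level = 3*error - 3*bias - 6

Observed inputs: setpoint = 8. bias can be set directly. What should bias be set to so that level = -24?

bias = -4

Substituting into the error equation gives error = 4*bias + 6.
Substituting into the level equation gives level = 9*bias + 12.
Solve 9*bias + 12 = -24: bias = (-24 - 12) / 9 = -4.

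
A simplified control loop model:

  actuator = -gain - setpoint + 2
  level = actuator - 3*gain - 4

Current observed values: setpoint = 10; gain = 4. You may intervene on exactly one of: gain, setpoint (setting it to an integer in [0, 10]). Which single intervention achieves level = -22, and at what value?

Intervening on gain: level = -4*gain - 12. Reaching -22 requires gain = 5/2, not an integer.
Intervening on setpoint: with other inputs at their observed values, level = -setpoint - 18. Solving for -22 gives setpoint = 4, within [0, 10].

set setpoint = 4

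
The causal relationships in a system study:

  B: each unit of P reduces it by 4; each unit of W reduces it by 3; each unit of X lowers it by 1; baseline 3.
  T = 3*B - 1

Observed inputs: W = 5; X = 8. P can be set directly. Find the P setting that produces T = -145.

P = 7

Substituting into the B equation gives B = -4*P - 20.
T becomes -12*P - 61.
Solve -12*P - 61 = -145: P = (-145 + 61) / -12 = 7.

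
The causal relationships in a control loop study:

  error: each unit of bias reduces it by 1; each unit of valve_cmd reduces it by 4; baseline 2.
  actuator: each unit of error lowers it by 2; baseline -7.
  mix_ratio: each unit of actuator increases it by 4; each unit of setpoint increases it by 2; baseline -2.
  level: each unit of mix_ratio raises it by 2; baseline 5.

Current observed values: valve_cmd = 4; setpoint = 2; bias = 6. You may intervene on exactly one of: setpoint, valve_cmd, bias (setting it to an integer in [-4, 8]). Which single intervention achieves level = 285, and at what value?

Intervening on setpoint: with other inputs at their observed values, level = 4*setpoint + 265. Solving for 285 gives setpoint = 5, within [-4, 8].
Intervening on valve_cmd: level = 64*valve_cmd + 17. Reaching 285 requires valve_cmd = 67/16, not an integer.
Intervening on bias: level = 16*bias + 177. Reaching 285 requires bias = 27/4, not an integer.

set setpoint = 5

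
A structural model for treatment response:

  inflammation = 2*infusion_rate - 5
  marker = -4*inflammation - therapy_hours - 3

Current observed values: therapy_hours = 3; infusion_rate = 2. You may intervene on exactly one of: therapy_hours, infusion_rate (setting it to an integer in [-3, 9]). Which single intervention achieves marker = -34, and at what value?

set infusion_rate = 6

Intervening on therapy_hours: marker = -therapy_hours + 1. Reaching -34 requires therapy_hours = 35, outside [-3, 9].
Intervening on infusion_rate: with other inputs at their observed values, marker = -8*infusion_rate + 14. Solving for -34 gives infusion_rate = 6, within [-3, 9].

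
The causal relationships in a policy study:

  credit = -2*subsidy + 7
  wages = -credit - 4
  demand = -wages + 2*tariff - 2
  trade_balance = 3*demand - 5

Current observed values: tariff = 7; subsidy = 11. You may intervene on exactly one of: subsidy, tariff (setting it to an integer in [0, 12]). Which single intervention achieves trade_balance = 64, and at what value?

Intervening on subsidy: with other inputs at their observed values, trade_balance = -6*subsidy + 64. Solving for 64 gives subsidy = 0, within [0, 12].
Intervening on tariff: trade_balance = 6*tariff - 44. Reaching 64 requires tariff = 18, outside [0, 12].

set subsidy = 0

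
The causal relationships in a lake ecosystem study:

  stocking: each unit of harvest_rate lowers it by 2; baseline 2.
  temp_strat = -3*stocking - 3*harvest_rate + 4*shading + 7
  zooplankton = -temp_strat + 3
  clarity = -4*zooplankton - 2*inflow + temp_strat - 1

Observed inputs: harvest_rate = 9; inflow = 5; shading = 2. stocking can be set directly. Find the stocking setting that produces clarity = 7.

Intervening on stocking fixes its value directly, overriding its dependence on harvest_rate.
Substituting into the temp_strat equation gives temp_strat = -3*stocking - 12.
Substituting into the zooplankton equation gives zooplankton = 3*stocking + 15.
Substituting into the clarity equation gives clarity = -15*stocking - 83.
Solve -15*stocking - 83 = 7: stocking = (7 + 83) / -15 = -6.

stocking = -6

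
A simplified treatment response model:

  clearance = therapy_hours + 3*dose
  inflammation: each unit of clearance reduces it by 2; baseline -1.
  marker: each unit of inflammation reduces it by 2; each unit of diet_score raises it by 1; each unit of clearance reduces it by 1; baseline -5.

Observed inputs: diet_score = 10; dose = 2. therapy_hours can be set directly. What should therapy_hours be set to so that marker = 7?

Substituting into the clearance equation gives clearance = therapy_hours + 6.
Substituting into the inflammation equation gives inflammation = -2*therapy_hours - 13.
This gives marker = 3*therapy_hours + 25.
Solve 3*therapy_hours + 25 = 7: therapy_hours = (7 - 25) / 3 = -6.

therapy_hours = -6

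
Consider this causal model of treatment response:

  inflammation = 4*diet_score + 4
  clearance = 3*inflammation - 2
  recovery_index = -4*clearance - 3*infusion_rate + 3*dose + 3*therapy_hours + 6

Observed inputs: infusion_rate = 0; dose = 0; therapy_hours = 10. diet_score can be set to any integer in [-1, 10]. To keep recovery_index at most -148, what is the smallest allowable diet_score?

Substituting into the clearance equation gives clearance = 12*diet_score + 10.
recovery_index becomes -48*diet_score - 4.
Require -48*diet_score - 4 ≤ -148, so diet_score ≥ 3.
The smallest integer in [-1, 10] satisfying this is 3.

diet_score = 3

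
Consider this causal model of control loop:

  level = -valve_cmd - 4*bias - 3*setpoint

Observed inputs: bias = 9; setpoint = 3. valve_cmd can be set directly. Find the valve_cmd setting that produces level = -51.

valve_cmd = 6

Substituting into the level equation gives level = -valve_cmd - 45.
Solve -valve_cmd - 45 = -51: valve_cmd = (-51 + 45) / -1 = 6.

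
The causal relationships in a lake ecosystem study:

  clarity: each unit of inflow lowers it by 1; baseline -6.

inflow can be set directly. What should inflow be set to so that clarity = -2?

inflow = -4

Solve -inflow - 6 = -2: inflow = (-2 + 6) / -1 = -4.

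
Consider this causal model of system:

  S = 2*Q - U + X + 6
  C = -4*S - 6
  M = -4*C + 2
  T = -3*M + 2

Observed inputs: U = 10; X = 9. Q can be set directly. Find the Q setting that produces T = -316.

Q = 0

Substituting into the S equation gives S = 2*Q + 5.
So C = -8*Q - 26.
M becomes 32*Q + 106.
Substituting into the T equation gives T = -96*Q - 316.
Solve -96*Q - 316 = -316: Q = (-316 + 316) / -96 = 0.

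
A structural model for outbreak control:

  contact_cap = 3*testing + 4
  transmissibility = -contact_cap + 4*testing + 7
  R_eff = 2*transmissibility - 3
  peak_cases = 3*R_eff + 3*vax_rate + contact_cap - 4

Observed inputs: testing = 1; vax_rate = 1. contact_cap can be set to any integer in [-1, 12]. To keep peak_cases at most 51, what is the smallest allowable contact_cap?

Intervening on contact_cap fixes its value directly, overriding its dependence on testing.
Substituting into the transmissibility equation gives transmissibility = -contact_cap + 11.
So R_eff = -2*contact_cap + 19.
This gives peak_cases = -5*contact_cap + 56.
Require -5*contact_cap + 56 ≤ 51, so contact_cap ≥ 1.
The smallest integer in [-1, 12] satisfying this is 1.

contact_cap = 1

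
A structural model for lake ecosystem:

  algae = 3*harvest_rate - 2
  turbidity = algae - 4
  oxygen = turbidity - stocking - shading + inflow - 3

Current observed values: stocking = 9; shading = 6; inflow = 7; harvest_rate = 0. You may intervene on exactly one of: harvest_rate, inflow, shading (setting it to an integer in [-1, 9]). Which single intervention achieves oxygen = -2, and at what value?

Intervening on harvest_rate: with other inputs at their observed values, oxygen = 3*harvest_rate - 17. Solving for -2 gives harvest_rate = 5, within [-1, 9].
Intervening on inflow: oxygen = inflow - 24. Reaching -2 requires inflow = 22, outside [-1, 9].
Intervening on shading: oxygen = -shading - 11. Reaching -2 requires shading = -9, outside [-1, 9].

set harvest_rate = 5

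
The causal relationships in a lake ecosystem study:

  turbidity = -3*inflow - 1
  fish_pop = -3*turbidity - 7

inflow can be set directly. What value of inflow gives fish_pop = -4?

Substituting into the fish_pop equation gives fish_pop = 9*inflow - 4.
Solve 9*inflow - 4 = -4: inflow = (-4 + 4) / 9 = 0.

inflow = 0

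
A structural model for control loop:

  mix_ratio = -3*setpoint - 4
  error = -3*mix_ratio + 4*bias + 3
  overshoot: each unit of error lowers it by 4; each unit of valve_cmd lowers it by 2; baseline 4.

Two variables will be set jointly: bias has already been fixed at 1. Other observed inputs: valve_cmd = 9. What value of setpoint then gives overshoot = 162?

With bias held at 1:
Substituting into the error equation gives error = 9*setpoint + 19.
Substituting into the overshoot equation gives overshoot = -36*setpoint - 90.
Solve -36*setpoint - 90 = 162: setpoint = (162 + 90) / -36 = -7.

setpoint = -7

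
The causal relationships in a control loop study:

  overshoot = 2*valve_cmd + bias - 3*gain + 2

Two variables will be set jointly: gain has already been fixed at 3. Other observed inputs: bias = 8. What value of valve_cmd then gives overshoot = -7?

valve_cmd = -4

With gain held at 3:
Substituting into the overshoot equation gives overshoot = 2*valve_cmd + 1.
Solve 2*valve_cmd + 1 = -7: valve_cmd = (-7 - 1) / 2 = -4.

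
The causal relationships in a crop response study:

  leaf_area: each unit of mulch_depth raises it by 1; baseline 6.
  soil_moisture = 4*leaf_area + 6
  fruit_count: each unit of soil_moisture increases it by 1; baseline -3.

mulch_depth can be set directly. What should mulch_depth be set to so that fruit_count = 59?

mulch_depth = 8

Substituting into the soil_moisture equation gives soil_moisture = 4*mulch_depth + 30.
So fruit_count = 4*mulch_depth + 27.
Solve 4*mulch_depth + 27 = 59: mulch_depth = (59 - 27) / 4 = 8.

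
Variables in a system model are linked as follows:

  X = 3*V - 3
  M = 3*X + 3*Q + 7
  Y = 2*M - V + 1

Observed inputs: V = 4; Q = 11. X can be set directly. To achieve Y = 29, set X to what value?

Intervening on X fixes its value directly, overriding its dependence on V.
Substituting into the M equation gives M = 3*X + 40.
Substituting into the Y equation gives Y = 6*X + 77.
Solve 6*X + 77 = 29: X = (29 - 77) / 6 = -8.

X = -8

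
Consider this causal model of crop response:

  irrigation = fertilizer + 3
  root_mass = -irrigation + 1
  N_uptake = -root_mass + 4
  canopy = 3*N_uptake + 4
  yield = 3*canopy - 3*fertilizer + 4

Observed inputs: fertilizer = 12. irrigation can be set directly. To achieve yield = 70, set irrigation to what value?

Intervening on irrigation fixes its value directly, overriding its dependence on fertilizer.
Substituting into the N_uptake equation gives N_uptake = irrigation + 3.
Substituting into the canopy equation gives canopy = 3*irrigation + 13.
Substituting into the yield equation gives yield = 9*irrigation + 7.
Solve 9*irrigation + 7 = 70: irrigation = (70 - 7) / 9 = 7.

irrigation = 7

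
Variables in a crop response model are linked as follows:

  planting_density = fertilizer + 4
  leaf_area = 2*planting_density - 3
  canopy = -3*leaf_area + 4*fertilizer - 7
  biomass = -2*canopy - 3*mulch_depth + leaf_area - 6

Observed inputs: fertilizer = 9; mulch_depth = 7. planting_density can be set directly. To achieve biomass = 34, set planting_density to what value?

Intervening on planting_density fixes its value directly, overriding its dependence on fertilizer.
Substituting into the canopy equation gives canopy = -6*planting_density + 38.
Substituting into the biomass equation gives biomass = 14*planting_density - 106.
Solve 14*planting_density - 106 = 34: planting_density = (34 + 106) / 14 = 10.

planting_density = 10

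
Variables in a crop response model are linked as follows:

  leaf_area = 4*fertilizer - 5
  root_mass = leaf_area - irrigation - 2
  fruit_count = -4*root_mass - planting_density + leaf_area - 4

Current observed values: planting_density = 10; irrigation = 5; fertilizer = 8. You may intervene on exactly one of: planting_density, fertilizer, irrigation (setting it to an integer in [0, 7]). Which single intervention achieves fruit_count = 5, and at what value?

Intervening on planting_density: fruit_count = -planting_density - 57. Reaching 5 requires planting_density = -62, outside [0, 7].
Intervening on fertilizer: with other inputs at their observed values, fruit_count = -12*fertilizer + 29. Solving for 5 gives fertilizer = 2, within [0, 7].
Intervening on irrigation: fruit_count = 4*irrigation - 87. Reaching 5 requires irrigation = 23, outside [0, 7].

set fertilizer = 2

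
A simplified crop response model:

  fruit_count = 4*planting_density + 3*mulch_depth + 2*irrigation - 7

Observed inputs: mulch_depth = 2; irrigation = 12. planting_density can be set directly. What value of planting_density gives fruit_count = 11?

planting_density = -3

Substituting into the fruit_count equation gives fruit_count = 4*planting_density + 23.
Solve 4*planting_density + 23 = 11: planting_density = (11 - 23) / 4 = -3.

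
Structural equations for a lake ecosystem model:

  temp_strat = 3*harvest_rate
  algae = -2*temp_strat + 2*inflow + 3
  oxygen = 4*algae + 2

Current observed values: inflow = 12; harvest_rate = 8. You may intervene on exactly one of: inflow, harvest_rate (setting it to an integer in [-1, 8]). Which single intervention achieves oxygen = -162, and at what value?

set inflow = 2

Intervening on inflow: with other inputs at their observed values, oxygen = 8*inflow - 178. Solving for -162 gives inflow = 2, within [-1, 8].
Intervening on harvest_rate: oxygen = -24*harvest_rate + 110. Reaching -162 requires harvest_rate = 34/3, not an integer.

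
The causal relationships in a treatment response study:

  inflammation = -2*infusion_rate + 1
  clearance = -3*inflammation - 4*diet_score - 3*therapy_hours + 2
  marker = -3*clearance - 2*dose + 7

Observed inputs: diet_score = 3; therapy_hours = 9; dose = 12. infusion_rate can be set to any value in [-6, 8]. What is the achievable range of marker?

-41 to 211

Substituting into the clearance equation gives clearance = 6*infusion_rate - 40.
Substituting into the marker equation gives marker = -18*infusion_rate + 103.
Linear in infusion_rate, so extremes are at the endpoints: infusion_rate = -6 gives marker = 211; infusion_rate = 8 gives marker = -41.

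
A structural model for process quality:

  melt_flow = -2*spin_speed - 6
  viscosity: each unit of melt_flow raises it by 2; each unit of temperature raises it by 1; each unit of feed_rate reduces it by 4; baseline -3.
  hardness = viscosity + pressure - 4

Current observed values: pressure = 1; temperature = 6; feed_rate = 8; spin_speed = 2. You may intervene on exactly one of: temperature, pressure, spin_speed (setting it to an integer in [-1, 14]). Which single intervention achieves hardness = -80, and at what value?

set spin_speed = 9

Intervening on temperature: hardness = temperature - 58. Reaching -80 requires temperature = -22, outside [-1, 14].
Intervening on pressure: hardness = pressure - 53. Reaching -80 requires pressure = -27, outside [-1, 14].
Intervening on spin_speed: with other inputs at their observed values, hardness = -4*spin_speed - 44. Solving for -80 gives spin_speed = 9, within [-1, 14].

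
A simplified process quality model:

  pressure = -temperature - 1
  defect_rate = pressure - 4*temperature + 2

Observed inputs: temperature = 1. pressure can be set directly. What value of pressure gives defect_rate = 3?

pressure = 5

Intervening on pressure fixes its value directly, overriding its dependence on temperature.
Substituting into the defect_rate equation gives defect_rate = pressure - 2.
Solve pressure - 2 = 3: pressure = (3 + 2) / 1 = 5.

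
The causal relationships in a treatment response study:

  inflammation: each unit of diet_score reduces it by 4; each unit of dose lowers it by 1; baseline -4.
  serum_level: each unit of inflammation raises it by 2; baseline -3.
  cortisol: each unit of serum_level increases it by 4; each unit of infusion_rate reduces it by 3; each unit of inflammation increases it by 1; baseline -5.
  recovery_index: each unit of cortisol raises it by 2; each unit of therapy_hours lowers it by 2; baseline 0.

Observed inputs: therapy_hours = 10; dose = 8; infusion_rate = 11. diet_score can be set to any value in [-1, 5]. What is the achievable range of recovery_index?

Substituting into the inflammation equation gives inflammation = -4*diet_score - 12.
Substituting into the serum_level equation gives serum_level = -8*diet_score - 27.
cortisol becomes -36*diet_score - 158.
recovery_index becomes -72*diet_score - 336.
Linear in diet_score, so extremes are at the endpoints: diet_score = -1 gives recovery_index = -264; diet_score = 5 gives recovery_index = -696.

-696 to -264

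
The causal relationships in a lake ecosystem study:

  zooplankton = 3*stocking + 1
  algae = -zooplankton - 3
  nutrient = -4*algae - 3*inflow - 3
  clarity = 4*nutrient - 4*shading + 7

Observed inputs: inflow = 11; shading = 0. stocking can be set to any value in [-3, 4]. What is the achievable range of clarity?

-217 to 119

Substituting into the algae equation gives algae = -3*stocking - 4.
So nutrient = 12*stocking - 20.
So clarity = 48*stocking - 73.
Linear in stocking, so extremes are at the endpoints: stocking = -3 gives clarity = -217; stocking = 4 gives clarity = 119.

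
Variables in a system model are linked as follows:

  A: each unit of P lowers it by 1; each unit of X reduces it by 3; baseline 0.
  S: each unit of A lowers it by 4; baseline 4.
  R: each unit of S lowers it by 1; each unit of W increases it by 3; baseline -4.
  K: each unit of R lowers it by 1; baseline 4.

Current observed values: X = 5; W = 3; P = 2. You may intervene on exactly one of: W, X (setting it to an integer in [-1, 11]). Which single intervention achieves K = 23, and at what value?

set X = 1

Intervening on W: K = -3*W + 80. Reaching 23 requires W = 19, outside [-1, 11].
Intervening on X: with other inputs at their observed values, K = 12*X + 11. Solving for 23 gives X = 1, within [-1, 11].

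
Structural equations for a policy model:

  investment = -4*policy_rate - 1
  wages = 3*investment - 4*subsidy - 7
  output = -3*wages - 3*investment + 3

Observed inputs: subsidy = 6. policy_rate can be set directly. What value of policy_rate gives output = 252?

Substituting into the wages equation gives wages = -12*policy_rate - 34.
Substituting into the output equation gives output = 48*policy_rate + 108.
Solve 48*policy_rate + 108 = 252: policy_rate = (252 - 108) / 48 = 3.

policy_rate = 3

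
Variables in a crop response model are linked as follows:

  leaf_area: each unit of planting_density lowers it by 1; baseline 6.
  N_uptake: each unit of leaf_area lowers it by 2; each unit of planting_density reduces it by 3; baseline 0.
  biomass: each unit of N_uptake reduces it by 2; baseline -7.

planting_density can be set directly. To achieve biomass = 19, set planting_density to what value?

planting_density = 1

Substituting into the N_uptake equation gives N_uptake = -planting_density - 12.
Substituting into the biomass equation gives biomass = 2*planting_density + 17.
Solve 2*planting_density + 17 = 19: planting_density = (19 - 17) / 2 = 1.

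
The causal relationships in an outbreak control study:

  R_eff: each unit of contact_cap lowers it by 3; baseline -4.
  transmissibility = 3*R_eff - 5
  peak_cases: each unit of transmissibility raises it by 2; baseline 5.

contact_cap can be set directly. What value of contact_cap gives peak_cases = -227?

contact_cap = 11

Substituting into the transmissibility equation gives transmissibility = -9*contact_cap - 17.
peak_cases becomes -18*contact_cap - 29.
Solve -18*contact_cap - 29 = -227: contact_cap = (-227 + 29) / -18 = 11.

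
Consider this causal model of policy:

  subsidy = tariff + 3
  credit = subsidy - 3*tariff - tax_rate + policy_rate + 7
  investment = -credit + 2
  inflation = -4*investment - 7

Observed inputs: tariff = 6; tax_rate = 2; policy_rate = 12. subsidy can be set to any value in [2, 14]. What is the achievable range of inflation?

-11 to 37

Intervening on subsidy fixes its value directly, overriding its dependence on tariff.
Substituting into the credit equation gives credit = subsidy - 1.
This gives investment = -subsidy + 3.
So inflation = 4*subsidy - 19.
Linear in subsidy, so extremes are at the endpoints: subsidy = 2 gives inflation = -11; subsidy = 14 gives inflation = 37.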